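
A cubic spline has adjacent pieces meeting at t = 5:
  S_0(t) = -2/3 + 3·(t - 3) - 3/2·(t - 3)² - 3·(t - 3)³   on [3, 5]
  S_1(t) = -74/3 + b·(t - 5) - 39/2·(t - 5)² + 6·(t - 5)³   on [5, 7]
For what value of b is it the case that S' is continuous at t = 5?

S_0'(t) = 3 - 3·(t - 3) - 9·(t - 3)², so S_0'(5) = -39. On the right, S_1'(5) = b, so b = -39.

-39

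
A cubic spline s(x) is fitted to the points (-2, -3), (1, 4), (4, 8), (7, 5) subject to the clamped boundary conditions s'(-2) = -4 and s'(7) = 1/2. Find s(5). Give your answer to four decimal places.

Write M_i for s''(x_i). With h_i = 3, 3, 3 and divided differences Δ_i = 7/3, 4/3, -1, the continuity of s' gives the tridiagonal system
  3·M_0 + 12·M_1 + 3·M_2 = 6(Δ_1 - Δ_0) = -6
  3·M_1 + 12·M_2 + 3·M_3 = 6(Δ_2 - Δ_1) = -14
Clamped end conditions give two more equations: 2h_0·M_0 + h_0·M_1 = 6(Δ_0 - s'(-2)) = 38 and h_2·M_2 + 2h_2·M_3 = 6(s'(7) - Δ_2) = 9.
Solving: M_0 = 331/45, M_1 = -92/45, M_2 = -53/45, M_3 = 94/45.
On [4, 7], s(x) = 8 - 13/15·(x - 4) - 53/90·(x - 4)² + 49/270·(x - 4)³.
With (x - 4) = 1: s(5) = 908/135.

6.7259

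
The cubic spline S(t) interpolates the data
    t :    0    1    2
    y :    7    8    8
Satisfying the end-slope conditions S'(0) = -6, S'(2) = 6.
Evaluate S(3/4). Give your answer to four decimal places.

Let m_i = S''(x_i). Step sizes h_i = 1, 1; slopes of the chords Δ_i = (y_(i+1) - y_i)/h_i = 1, 0.
  1·m_0 + 4·m_1 + 1·m_2 = 6(Δ_1 - Δ_0) = -6
Clamped end conditions give two more equations: 2h_0·m_0 + h_0·m_1 = 6(Δ_0 - S'(0)) = 42 and h_1·m_1 + 2h_1·m_2 = 6(S'(2) - Δ_1) = 36.
Solving: m_0 = 57/2, m_1 = -15, m_2 = 51/2.
On [0, 1], S(t) = 7 - 6·t + 57/4·t² - 29/4·t³.
With t = 3/4: S(3/4) = 1909/256.

7.4570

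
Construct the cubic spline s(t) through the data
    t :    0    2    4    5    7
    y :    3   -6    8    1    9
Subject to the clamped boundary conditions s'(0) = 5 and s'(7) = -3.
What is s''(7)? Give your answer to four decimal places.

With σ_i denoting the second derivative at x_i, h_i = 2, 2, 1, 2, and Δ_i = (y_(i+1) − y_i)/h_i = -9/2, 7, -7, 4:
  2·σ_0 + 8·σ_1 + 2·σ_2 = 6(Δ_1 - Δ_0) = 69
  2·σ_1 + 6·σ_2 + 1·σ_3 = 6(Δ_2 - Δ_1) = -84
  1·σ_2 + 6·σ_3 + 2·σ_4 = 6(Δ_3 - Δ_2) = 66
Clamped end conditions give two more equations: 2h_0·σ_0 + h_0·σ_1 = 6(Δ_0 - s'(0)) = -57 and h_3·σ_3 + 2h_3·σ_4 = 6(s'(7) - Δ_3) = -42.
Solving: σ_0 = -3019/122, σ_1 = 2561/122, σ_2 = -1508/61, σ_3 = 1363/61, σ_4 = -1322/61.

-21.6721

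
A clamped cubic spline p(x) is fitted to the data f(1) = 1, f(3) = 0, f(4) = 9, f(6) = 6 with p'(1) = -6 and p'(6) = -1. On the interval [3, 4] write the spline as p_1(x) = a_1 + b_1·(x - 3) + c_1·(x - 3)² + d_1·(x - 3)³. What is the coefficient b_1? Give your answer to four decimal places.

7.8125

Put m_i = p'' at the i-th knot. Here h = (2, 1, 2) and Δ = (-1/2, 9, -3/2), so the interior equations h_(i-1)·m_(i-1) + 2(h_(i-1)+h_i)·m_i + h_i·m_(i+1) = 6(Δ_i − Δ_(i-1)) read
  2·m_0 + 6·m_1 + 1·m_2 = 6(Δ_1 - Δ_0) = 57
  1·m_1 + 6·m_2 + 2·m_3 = 6(Δ_2 - Δ_1) = -63
Clamped end conditions give two more equations: 2h_0·m_0 + h_0·m_1 = 6(Δ_0 - p'(1)) = 33 and h_2·m_2 + 2h_2·m_3 = 6(p'(6) - Δ_2) = 3.
Solving the tridiagonal system: m_0 = 43/16, m_1 = 89/8, m_2 = -121/8, m_3 = 133/16.
On [3, 4], with p_1(x) = a_1 + b_1·(x - 3) + c_1·(x - 3)² + d_1·(x - 3)³: c_1 = m_1/2 = 89/16, d_1 = (m_2 - m_1)/(6h_1) = -35/8, b_1 = Δ_1 - h_1(2m_1 + m_2)/6 = 125/16.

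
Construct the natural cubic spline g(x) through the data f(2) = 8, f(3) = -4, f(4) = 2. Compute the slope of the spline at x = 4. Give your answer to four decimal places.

Write m_i for g''(x_i). With h_i = 1, 1 and divided differences Δ_i = -12, 6, the continuity of g' gives the tridiagonal system
  1·m_0 + 4·m_1 + 1·m_2 = 6(Δ_1 - Δ_0) = 108
Natural end conditions: m_0 = m_2 = 0.
Hence m_0 = 0, m_1 = 27, m_2 = 0.
On [3, 4], g'(x) = b_1 + 2c_1·(x - 3) + 3d_1·(x - 3)² with b_1 = Δ_1 - h_1(2m_1 + m_2)/6 = -3, c_1 = m_1/2 = 27/2, d_1 = (m_2 - m_1)/(6h_1) = -9/2. So g'(4) = 21/2.

10.5000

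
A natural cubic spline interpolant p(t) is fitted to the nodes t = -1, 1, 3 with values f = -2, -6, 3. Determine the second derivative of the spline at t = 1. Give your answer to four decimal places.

4.8750

With M_i denoting the second derivative at x_i, h_i = 2, 2, and Δ_i = (y_(i+1) − y_i)/h_i = -2, 9/2:
  2·M_0 + 8·M_1 + 2·M_2 = 6(Δ_1 - Δ_0) = 39
Natural end conditions: M_0 = M_2 = 0.
Solving: M_0 = 0, M_1 = 39/8, M_2 = 0.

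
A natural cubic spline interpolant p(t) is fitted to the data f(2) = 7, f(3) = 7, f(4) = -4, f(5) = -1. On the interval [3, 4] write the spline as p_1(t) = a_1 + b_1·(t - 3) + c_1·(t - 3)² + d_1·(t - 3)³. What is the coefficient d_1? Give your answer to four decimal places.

Put M_i = p'' at the i-th knot. Here h = (1, 1, 1) and Δ = (0, -11, 3), so the interior equations h_(i-1)·M_(i-1) + 2(h_(i-1)+h_i)·M_i + h_i·M_(i+1) = 6(Δ_i − Δ_(i-1)) read
  1·M_0 + 4·M_1 + 1·M_2 = 6(Δ_1 - Δ_0) = -66
  1·M_1 + 4·M_2 + 1·M_3 = 6(Δ_2 - Δ_1) = 84
Natural end conditions: M_0 = M_3 = 0.
Solving the tridiagonal system: M_0 = 0, M_1 = -116/5, M_2 = 134/5, M_3 = 0.
On [3, 4], with p_1(t) = a_1 + b_1·(t - 3) + c_1·(t - 3)² + d_1·(t - 3)³: c_1 = M_1/2 = -58/5, d_1 = (M_2 - M_1)/(6h_1) = 25/3, b_1 = Δ_1 - h_1(2M_1 + M_2)/6 = -116/15.

8.3333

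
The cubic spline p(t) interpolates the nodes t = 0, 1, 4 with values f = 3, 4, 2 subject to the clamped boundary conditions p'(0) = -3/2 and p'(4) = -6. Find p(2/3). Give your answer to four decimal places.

Write m_i for p''(x_i). With h_i = 1, 3 and divided differences Δ_i = 1, -2/3, the continuity of p' gives the tridiagonal system
  1·m_0 + 8·m_1 + 3·m_2 = 6(Δ_1 - Δ_0) = -10
Clamped end conditions give two more equations: 2h_0·m_0 + h_0·m_1 = 6(Δ_0 - p'(0)) = 15 and h_1·m_1 + 2h_1·m_2 = 6(p'(4) - Δ_1) = -32.
Solving the tridiagonal system: m_0 = 61/8, m_1 = -1/4, m_2 = -125/24.
On [0, 1], p(t) = 3 - 3/2·t + 61/16·t² - 21/16·t³.
With t = 2/3: p(2/3) = 119/36.

3.3056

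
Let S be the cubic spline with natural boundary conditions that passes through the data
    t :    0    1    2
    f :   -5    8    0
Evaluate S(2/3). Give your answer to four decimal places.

Write m_i for S''(x_i). With h_i = 1, 1 and divided differences Δ_i = 13, -8, the continuity of S' gives the tridiagonal system
  1·m_0 + 4·m_1 + 1·m_2 = 6(Δ_1 - Δ_0) = -126
Natural end conditions: m_0 = m_2 = 0.
Solving: m_0 = 0, m_1 = -63/2, m_2 = 0.
On [0, 1], S(t) = -5 + 73/4·t + 0·t² - 21/4·t³.
With t = 2/3: S(2/3) = 101/18.

5.6111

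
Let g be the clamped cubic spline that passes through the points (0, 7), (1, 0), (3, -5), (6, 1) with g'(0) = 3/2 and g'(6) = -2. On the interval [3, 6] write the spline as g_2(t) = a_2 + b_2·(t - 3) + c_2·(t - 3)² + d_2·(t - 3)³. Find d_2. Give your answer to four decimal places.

-0.4357

With M_i denoting the second derivative at x_i, h_i = 1, 2, 3, and Δ_i = (y_(i+1) − y_i)/h_i = -7, -5/2, 2:
  1·M_0 + 6·M_1 + 2·M_2 = 6(Δ_1 - Δ_0) = 27
  2·M_1 + 10·M_2 + 3·M_3 = 6(Δ_2 - Δ_1) = 27
Clamped end conditions give two more equations: 2h_0·M_0 + h_0·M_1 = 6(Δ_0 - g'(0)) = -51 and h_2·M_2 + 2h_2·M_3 = 6(g'(6) - Δ_2) = -24.
Solving: M_0 = -1699/57, M_1 = 491/57, M_2 = 146/57, M_3 = -301/57.
On [3, 6], with g_2(t) = a_2 + b_2·(t - 3) + c_2·(t - 3)² + d_2·(t - 3)³: c_2 = M_2/2 = 73/57, d_2 = (M_3 - M_2)/(6h_2) = -149/342, b_2 = Δ_2 - h_2(2M_2 + M_3)/6 = 79/38.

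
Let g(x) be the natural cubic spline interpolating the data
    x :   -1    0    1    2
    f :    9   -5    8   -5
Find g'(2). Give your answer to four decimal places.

-21.7333

Write σ_i for g''(x_i). With h_i = 1, 1, 1 and divided differences Δ_i = -14, 13, -13, the continuity of g' gives the tridiagonal system
  1·σ_0 + 4·σ_1 + 1·σ_2 = 6(Δ_1 - Δ_0) = 162
  1·σ_1 + 4·σ_2 + 1·σ_3 = 6(Δ_2 - Δ_1) = -156
Natural end conditions: σ_0 = σ_3 = 0.
Hence σ_0 = 0, σ_1 = 268/5, σ_2 = -262/5, σ_3 = 0.
On [1, 2], g'(x) = b_2 + 2c_2·(x - 1) + 3d_2·(x - 1)² with b_2 = Δ_2 - h_2(2σ_2 + σ_3)/6 = 67/15, c_2 = σ_2/2 = -131/5, d_2 = (σ_3 - σ_2)/(6h_2) = 131/15. So g'(2) = -326/15.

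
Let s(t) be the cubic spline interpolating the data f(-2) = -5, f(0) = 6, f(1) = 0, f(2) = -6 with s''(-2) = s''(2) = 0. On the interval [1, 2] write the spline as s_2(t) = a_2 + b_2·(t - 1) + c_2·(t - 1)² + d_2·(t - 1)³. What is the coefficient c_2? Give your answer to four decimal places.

Let M_i = s''(x_i). Step sizes h_i = 2, 1, 1; slopes of the chords Δ_i = (y_(i+1) - y_i)/h_i = 11/2, -6, -6.
  2·M_0 + 6·M_1 + 1·M_2 = 6(Δ_1 - Δ_0) = -69
  1·M_1 + 4·M_2 + 1·M_3 = 6(Δ_2 - Δ_1) = 0
Natural end conditions: M_0 = M_3 = 0.
Forward elimination and back-substitution give M_0 = 0, M_1 = -12, M_2 = 3, M_3 = 0.
On [1, 2], with s_2(t) = a_2 + b_2·(t - 1) + c_2·(t - 1)² + d_2·(t - 1)³: c_2 = M_2/2 = 3/2, d_2 = (M_3 - M_2)/(6h_2) = -1/2, b_2 = Δ_2 - h_2(2M_2 + M_3)/6 = -7.

1.5000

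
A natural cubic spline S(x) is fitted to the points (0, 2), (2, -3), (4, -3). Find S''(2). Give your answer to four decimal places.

With M_i denoting the second derivative at x_i, h_i = 2, 2, and Δ_i = (y_(i+1) − y_i)/h_i = -5/2, 0:
  2·M_0 + 8·M_1 + 2·M_2 = 6(Δ_1 - Δ_0) = 15
Natural end conditions: M_0 = M_2 = 0.
Solving: M_0 = 0, M_1 = 15/8, M_2 = 0.

1.8750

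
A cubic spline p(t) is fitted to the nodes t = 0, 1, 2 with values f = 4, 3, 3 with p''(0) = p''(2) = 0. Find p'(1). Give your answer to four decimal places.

-0.5000

Let M_i = p''(x_i). Step sizes h_i = 1, 1; slopes of the chords Δ_i = (y_(i+1) - y_i)/h_i = -1, 0.
  1·M_0 + 4·M_1 + 1·M_2 = 6(Δ_1 - Δ_0) = 6
Natural end conditions: M_0 = M_2 = 0.
Forward elimination and back-substitution give M_0 = 0, M_1 = 3/2, M_2 = 0.
On [1, 2], p'(t) = b_1 + 2c_1·(t - 1) + 3d_1·(t - 1)² with b_1 = Δ_1 - h_1(2M_1 + M_2)/6 = -1/2, c_1 = M_1/2 = 3/4, d_1 = (M_2 - M_1)/(6h_1) = -1/4. So p'(1) = -1/2.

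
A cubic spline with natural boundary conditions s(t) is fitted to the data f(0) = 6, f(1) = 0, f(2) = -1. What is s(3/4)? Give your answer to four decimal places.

With M_i denoting the second derivative at x_i, h_i = 1, 1, and Δ_i = (y_(i+1) − y_i)/h_i = -6, -1:
  1·M_0 + 4·M_1 + 1·M_2 = 6(Δ_1 - Δ_0) = 30
Natural end conditions: M_0 = M_2 = 0.
Forward elimination and back-substitution give M_0 = 0, M_1 = 15/2, M_2 = 0.
On [0, 1], s(t) = 6 - 29/4·t + 0·t² + 5/4·t³.
With t = 3/4: s(3/4) = 279/256.

1.0898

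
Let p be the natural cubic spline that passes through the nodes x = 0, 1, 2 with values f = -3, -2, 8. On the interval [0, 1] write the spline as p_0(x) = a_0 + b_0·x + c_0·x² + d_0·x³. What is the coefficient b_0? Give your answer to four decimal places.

-1.2500

Let m_i = p''(x_i). Step sizes h_i = 1, 1; slopes of the chords Δ_i = (y_(i+1) - y_i)/h_i = 1, 10.
  1·m_0 + 4·m_1 + 1·m_2 = 6(Δ_1 - Δ_0) = 54
Natural end conditions: m_0 = m_2 = 0.
Solving: m_0 = 0, m_1 = 27/2, m_2 = 0.
On [0, 1], with p_0(x) = a_0 + b_0·x + c_0·x² + d_0·x³: c_0 = m_0/2 = 0, d_0 = (m_1 - m_0)/(6h_0) = 9/4, b_0 = Δ_0 - h_0(2m_0 + m_1)/6 = -5/4.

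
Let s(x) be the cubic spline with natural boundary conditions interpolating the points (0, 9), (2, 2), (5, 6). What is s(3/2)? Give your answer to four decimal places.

3.1156

With σ_i denoting the second derivative at x_i, h_i = 2, 3, and Δ_i = (y_(i+1) − y_i)/h_i = -7/2, 4/3:
  2·σ_0 + 10·σ_1 + 3·σ_2 = 6(Δ_1 - Δ_0) = 29
Natural end conditions: σ_0 = σ_2 = 0.
Solving the tridiagonal system: σ_0 = 0, σ_1 = 29/10, σ_2 = 0.
On [0, 2], s(x) = 9 - 67/15·x + 0·x² + 29/120·x³.
With x = 3/2: s(3/2) = 997/320.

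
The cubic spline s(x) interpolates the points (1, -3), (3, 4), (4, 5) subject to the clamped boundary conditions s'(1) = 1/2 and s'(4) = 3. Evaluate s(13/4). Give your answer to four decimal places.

4.2500

Let σ_i = s''(x_i). Step sizes h_i = 2, 1; slopes of the chords Δ_i = (y_(i+1) - y_i)/h_i = 7/2, 1.
  2·σ_0 + 6·σ_1 + 1·σ_2 = 6(Δ_1 - Δ_0) = -15
Clamped end conditions give two more equations: 2h_0·σ_0 + h_0·σ_1 = 6(Δ_0 - s'(1)) = 18 and h_1·σ_1 + 2h_1·σ_2 = 6(s'(4) - Δ_1) = 12.
Solving the tridiagonal system: σ_0 = 47/6, σ_1 = -20/3, σ_2 = 28/3.
On [3, 4], s(x) = 4 + 5/3·(x - 3) - 10/3·(x - 3)² + 8/3·(x - 3)³.
With (x - 3) = 1/4: s(13/4) = 17/4.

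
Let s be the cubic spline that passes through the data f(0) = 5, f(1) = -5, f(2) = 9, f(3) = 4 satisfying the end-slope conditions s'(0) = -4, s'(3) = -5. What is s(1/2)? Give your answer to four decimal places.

-0.7667

Write m_i for s''(x_i). With h_i = 1, 1, 1 and divided differences Δ_i = -10, 14, -5, the continuity of s' gives the tridiagonal system
  1·m_0 + 4·m_1 + 1·m_2 = 6(Δ_1 - Δ_0) = 144
  1·m_1 + 4·m_2 + 1·m_3 = 6(Δ_2 - Δ_1) = -114
Clamped end conditions give two more equations: 2h_0·m_0 + h_0·m_1 = 6(Δ_0 - s'(0)) = -36 and h_2·m_2 + 2h_2·m_3 = 6(s'(3) - Δ_2) = 0.
Forward elimination and back-substitution give m_0 = -724/15, m_1 = 908/15, m_2 = -748/15, m_3 = 374/15.
On [0, 1], s(x) = 5 - 4·x - 362/15·x² + 272/15·x³.
With x = 1/2: s(1/2) = -23/30.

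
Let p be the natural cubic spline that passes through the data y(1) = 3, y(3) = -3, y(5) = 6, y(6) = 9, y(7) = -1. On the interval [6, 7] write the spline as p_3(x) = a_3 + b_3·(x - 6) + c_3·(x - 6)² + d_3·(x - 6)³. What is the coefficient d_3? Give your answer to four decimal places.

3.2440

Put M_i = p'' at the i-th knot. Here h = (2, 2, 1, 1) and Δ = (-3, 9/2, 3, -10), so the interior equations h_(i-1)·M_(i-1) + 2(h_(i-1)+h_i)·M_i + h_i·M_(i+1) = 6(Δ_i − Δ_(i-1)) read
  2·M_0 + 8·M_1 + 2·M_2 = 6(Δ_1 - Δ_0) = 45
  2·M_1 + 6·M_2 + 1·M_3 = 6(Δ_2 - Δ_1) = -9
  1·M_2 + 4·M_3 + 1·M_4 = 6(Δ_3 - Δ_2) = -78
Natural end conditions: M_0 = M_4 = 0.
Forward elimination and back-substitution give M_0 = 0, M_1 = 317/56, M_2 = -1/7, M_3 = -545/28, M_4 = 0.
On [6, 7], with p_3(x) = a_3 + b_3·(x - 6) + c_3·(x - 6)² + d_3·(x - 6)³: c_3 = M_3/2 = -545/56, d_3 = (M_4 - M_3)/(6h_3) = 545/168, b_3 = Δ_3 - h_3(2M_3 + M_4)/6 = -295/84.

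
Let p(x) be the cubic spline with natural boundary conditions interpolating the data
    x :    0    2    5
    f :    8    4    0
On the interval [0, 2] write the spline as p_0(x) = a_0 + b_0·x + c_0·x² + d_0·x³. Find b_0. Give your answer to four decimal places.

-2.1333

Write σ_i for p''(x_i). With h_i = 2, 3 and divided differences Δ_i = -2, -4/3, the continuity of p' gives the tridiagonal system
  2·σ_0 + 10·σ_1 + 3·σ_2 = 6(Δ_1 - Δ_0) = 4
Natural end conditions: σ_0 = σ_2 = 0.
Solving: σ_0 = 0, σ_1 = 2/5, σ_2 = 0.
On [0, 2], with p_0(x) = a_0 + b_0·x + c_0·x² + d_0·x³: c_0 = σ_0/2 = 0, d_0 = (σ_1 - σ_0)/(6h_0) = 1/30, b_0 = Δ_0 - h_0(2σ_0 + σ_1)/6 = -32/15.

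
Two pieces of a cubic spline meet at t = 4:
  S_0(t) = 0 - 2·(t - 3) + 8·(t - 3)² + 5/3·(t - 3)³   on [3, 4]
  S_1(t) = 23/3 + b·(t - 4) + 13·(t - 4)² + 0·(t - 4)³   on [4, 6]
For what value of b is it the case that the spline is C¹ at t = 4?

S_0'(t) = -2 + 16·(t - 3) + 5·(t - 3)², so S_0'(4) = 19. On the right, S_1'(4) = b, so b = 19.

19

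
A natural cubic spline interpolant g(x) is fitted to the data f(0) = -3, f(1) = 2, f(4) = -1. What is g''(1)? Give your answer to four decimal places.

-4.5000

With M_i denoting the second derivative at x_i, h_i = 1, 3, and Δ_i = (y_(i+1) − y_i)/h_i = 5, -1:
  1·M_0 + 8·M_1 + 3·M_2 = 6(Δ_1 - Δ_0) = -36
Natural end conditions: M_0 = M_2 = 0.
Hence M_0 = 0, M_1 = -9/2, M_2 = 0.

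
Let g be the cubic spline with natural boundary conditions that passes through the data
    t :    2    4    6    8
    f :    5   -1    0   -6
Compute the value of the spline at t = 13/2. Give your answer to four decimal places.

Let M_i = g''(x_i). Step sizes h_i = 2, 2, 2; slopes of the chords Δ_i = (y_(i+1) - y_i)/h_i = -3, 1/2, -3.
  2·M_0 + 8·M_1 + 2·M_2 = 6(Δ_1 - Δ_0) = 21
  2·M_1 + 8·M_2 + 2·M_3 = 6(Δ_2 - Δ_1) = -21
Natural end conditions: M_0 = M_3 = 0.
Solving the tridiagonal system: M_0 = 0, M_1 = 7/2, M_2 = -7/2, M_3 = 0.
On [6, 8], g(t) = 0 - 2/3·(t - 6) - 7/4·(t - 6)² + 7/24·(t - 6)³.
With (t - 6) = 1/2: g(13/2) = -47/64.

-0.7344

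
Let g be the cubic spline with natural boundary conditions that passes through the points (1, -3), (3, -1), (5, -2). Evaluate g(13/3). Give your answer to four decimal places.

With σ_i denoting the second derivative at x_i, h_i = 2, 2, and Δ_i = (y_(i+1) − y_i)/h_i = 1, -1/2:
  2·σ_0 + 8·σ_1 + 2·σ_2 = 6(Δ_1 - Δ_0) = -9
Natural end conditions: σ_0 = σ_2 = 0.
Solving: σ_0 = 0, σ_1 = -9/8, σ_2 = 0.
On [3, 5], g(x) = -1 + 1/4·(x - 3) - 9/16·(x - 3)² + 3/32·(x - 3)³.
With (x - 3) = 4/3: g(13/3) = -13/9.

-1.4444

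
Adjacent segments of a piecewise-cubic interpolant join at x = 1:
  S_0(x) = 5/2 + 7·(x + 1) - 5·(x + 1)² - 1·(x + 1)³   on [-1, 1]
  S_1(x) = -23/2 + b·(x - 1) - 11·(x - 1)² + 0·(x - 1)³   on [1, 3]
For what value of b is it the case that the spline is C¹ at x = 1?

S_0'(x) = 7 - 10·(x + 1) - 3·(x + 1)², so S_0'(1) = -25. On the right, S_1'(1) = b, so b = -25.

-25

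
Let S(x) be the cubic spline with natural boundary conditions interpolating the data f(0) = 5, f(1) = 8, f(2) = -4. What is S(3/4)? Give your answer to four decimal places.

Put m_i = S'' at the i-th knot. Here h = (1, 1) and Δ = (3, -12), so the interior equations h_(i-1)·m_(i-1) + 2(h_(i-1)+h_i)·m_i + h_i·m_(i+1) = 6(Δ_i − Δ_(i-1)) read
  1·m_0 + 4·m_1 + 1·m_2 = 6(Δ_1 - Δ_0) = -90
Natural end conditions: m_0 = m_2 = 0.
Solving: m_0 = 0, m_1 = -45/2, m_2 = 0.
On [0, 1], S(x) = 5 + 27/4·x + 0·x² - 15/4·x³.
With x = 3/4: S(3/4) = 2171/256.

8.4805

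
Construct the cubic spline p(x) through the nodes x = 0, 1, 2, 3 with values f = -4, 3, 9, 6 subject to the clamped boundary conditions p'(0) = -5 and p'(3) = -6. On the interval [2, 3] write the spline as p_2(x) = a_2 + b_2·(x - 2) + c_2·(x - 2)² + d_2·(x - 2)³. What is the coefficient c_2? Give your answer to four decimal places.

-5.1333

Put M_i = p'' at the i-th knot. Here h = (1, 1, 1) and Δ = (7, 6, -3), so the interior equations h_(i-1)·M_(i-1) + 2(h_(i-1)+h_i)·M_i + h_i·M_(i+1) = 6(Δ_i − Δ_(i-1)) read
  1·M_0 + 4·M_1 + 1·M_2 = 6(Δ_1 - Δ_0) = -6
  1·M_1 + 4·M_2 + 1·M_3 = 6(Δ_2 - Δ_1) = -54
Clamped end conditions give two more equations: 2h_0·M_0 + h_0·M_1 = 6(Δ_0 - p'(0)) = 72 and h_2·M_2 + 2h_2·M_3 = 6(p'(3) - Δ_2) = -18.
Solving: M_0 = 608/15, M_1 = -136/15, M_2 = -154/15, M_3 = -58/15.
On [2, 3], with p_2(x) = a_2 + b_2·(x - 2) + c_2·(x - 2)² + d_2·(x - 2)³: c_2 = M_2/2 = -77/15, d_2 = (M_3 - M_2)/(6h_2) = 16/15, b_2 = Δ_2 - h_2(2M_2 + M_3)/6 = 16/15.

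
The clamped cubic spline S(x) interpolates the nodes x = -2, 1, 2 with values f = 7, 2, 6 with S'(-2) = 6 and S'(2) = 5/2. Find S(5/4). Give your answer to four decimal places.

2.8154

Write m_i for S''(x_i). With h_i = 3, 1 and divided differences Δ_i = -5/3, 4, the continuity of S' gives the tridiagonal system
  3·m_0 + 8·m_1 + 1·m_2 = 6(Δ_1 - Δ_0) = 34
Clamped end conditions give two more equations: 2h_0·m_0 + h_0·m_1 = 6(Δ_0 - S'(-2)) = -46 and h_1·m_1 + 2h_1·m_2 = 6(S'(2) - Δ_1) = -9.
Solving: m_0 = -307/24, m_1 = 41/4, m_2 = -77/8.
On [1, 2], S(x) = 2 + 35/16·(x - 1) + 41/8·(x - 1)² - 53/16·(x - 1)³.
With (x - 1) = 1/4: S(5/4) = 2883/1024.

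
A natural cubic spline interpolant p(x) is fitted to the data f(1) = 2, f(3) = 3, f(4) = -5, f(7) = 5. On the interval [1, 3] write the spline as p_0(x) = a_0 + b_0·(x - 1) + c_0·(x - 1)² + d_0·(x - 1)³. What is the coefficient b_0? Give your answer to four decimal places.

3.8759

With M_i denoting the second derivative at x_i, h_i = 2, 1, 3, and Δ_i = (y_(i+1) − y_i)/h_i = 1/2, -8, 10/3:
  2·M_0 + 6·M_1 + 1·M_2 = 6(Δ_1 - Δ_0) = -51
  1·M_1 + 8·M_2 + 3·M_3 = 6(Δ_2 - Δ_1) = 68
Natural end conditions: M_0 = M_3 = 0.
Forward elimination and back-substitution give M_0 = 0, M_1 = -476/47, M_2 = 459/47, M_3 = 0.
On [1, 3], with p_0(x) = a_0 + b_0·(x - 1) + c_0·(x - 1)² + d_0·(x - 1)³: c_0 = M_0/2 = 0, d_0 = (M_1 - M_0)/(6h_0) = -119/141, b_0 = Δ_0 - h_0(2M_0 + M_1)/6 = 1093/282.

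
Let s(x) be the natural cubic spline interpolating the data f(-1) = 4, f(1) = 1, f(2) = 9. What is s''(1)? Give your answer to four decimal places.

9.5000

Write σ_i for s''(x_i). With h_i = 2, 1 and divided differences Δ_i = -3/2, 8, the continuity of s' gives the tridiagonal system
  2·σ_0 + 6·σ_1 + 1·σ_2 = 6(Δ_1 - Δ_0) = 57
Natural end conditions: σ_0 = σ_2 = 0.
Solving the tridiagonal system: σ_0 = 0, σ_1 = 19/2, σ_2 = 0.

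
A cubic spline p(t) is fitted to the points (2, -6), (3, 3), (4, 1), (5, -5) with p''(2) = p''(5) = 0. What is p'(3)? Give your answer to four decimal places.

Let M_i = p''(x_i). Step sizes h_i = 1, 1, 1; slopes of the chords Δ_i = (y_(i+1) - y_i)/h_i = 9, -2, -6.
  1·M_0 + 4·M_1 + 1·M_2 = 6(Δ_1 - Δ_0) = -66
  1·M_1 + 4·M_2 + 1·M_3 = 6(Δ_2 - Δ_1) = -24
Natural end conditions: M_0 = M_3 = 0.
Solving: M_0 = 0, M_1 = -16, M_2 = -2, M_3 = 0.
On [3, 4], p'(t) = b_1 + 2c_1·(t - 3) + 3d_1·(t - 3)² with b_1 = Δ_1 - h_1(2M_1 + M_2)/6 = 11/3, c_1 = M_1/2 = -8, d_1 = (M_2 - M_1)/(6h_1) = 7/3. So p'(3) = 11/3.

3.6667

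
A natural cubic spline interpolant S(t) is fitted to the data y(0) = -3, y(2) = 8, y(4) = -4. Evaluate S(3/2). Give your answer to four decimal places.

7.1367

With M_i denoting the second derivative at x_i, h_i = 2, 2, and Δ_i = (y_(i+1) − y_i)/h_i = 11/2, -6:
  2·M_0 + 8·M_1 + 2·M_2 = 6(Δ_1 - Δ_0) = -69
Natural end conditions: M_0 = M_2 = 0.
Solving the tridiagonal system: M_0 = 0, M_1 = -69/8, M_2 = 0.
On [0, 2], S(t) = -3 + 67/8·t + 0·t² - 23/32·t³.
With t = 3/2: S(3/2) = 1827/256.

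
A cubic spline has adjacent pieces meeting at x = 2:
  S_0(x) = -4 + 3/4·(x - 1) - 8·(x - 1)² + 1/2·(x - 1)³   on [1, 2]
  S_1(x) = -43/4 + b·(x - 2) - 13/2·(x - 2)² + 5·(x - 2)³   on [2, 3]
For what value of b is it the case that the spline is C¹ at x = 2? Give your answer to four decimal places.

-13.7500

S_0'(x) = 3/4 - 16·(x - 1) + 3/2·(x - 1)², so S_0'(2) = -55/4. On the right, S_1'(2) = b, so b = -55/4.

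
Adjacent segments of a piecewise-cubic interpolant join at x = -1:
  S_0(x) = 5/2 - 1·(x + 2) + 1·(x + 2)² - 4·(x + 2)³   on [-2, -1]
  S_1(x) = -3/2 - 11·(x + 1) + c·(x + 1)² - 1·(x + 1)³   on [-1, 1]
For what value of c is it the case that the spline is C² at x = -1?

S_0''(x) = 2 - 24·(x + 2), so S_0''(-1) = -22. On the right, S_1''(-1) = 2c, so c = -11.

-11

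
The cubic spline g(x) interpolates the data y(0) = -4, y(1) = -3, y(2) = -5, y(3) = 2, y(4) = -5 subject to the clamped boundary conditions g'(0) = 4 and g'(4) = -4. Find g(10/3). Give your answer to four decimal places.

Write σ_i for g''(x_i). With h_i = 1, 1, 1, 1 and divided differences Δ_i = 1, -2, 7, -7, the continuity of g' gives the tridiagonal system
  1·σ_0 + 4·σ_1 + 1·σ_2 = 6(Δ_1 - Δ_0) = -18
  1·σ_1 + 4·σ_2 + 1·σ_3 = 6(Δ_2 - Δ_1) = 54
  1·σ_2 + 4·σ_3 + 1·σ_4 = 6(Δ_3 - Δ_2) = -84
Clamped end conditions give two more equations: 2h_0·σ_0 + h_0·σ_1 = 6(Δ_0 - g'(0)) = -18 and h_3·σ_3 + 2h_3·σ_4 = 6(g'(4) - Δ_3) = 18.
Hence σ_0 = -17/4, σ_1 = -19/2, σ_2 = 97/4, σ_3 = -67/2, σ_4 = 103/4.
On [3, 4], g(x) = 2 - 1/8·(x - 3) - 67/4·(x - 3)² + 79/8·(x - 3)³.
With (x - 3) = 1/3: g(10/3) = 25/54.

0.4630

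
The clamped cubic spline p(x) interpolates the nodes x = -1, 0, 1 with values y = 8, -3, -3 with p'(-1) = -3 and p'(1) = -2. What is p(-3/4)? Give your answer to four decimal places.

Let M_i = p''(x_i). Step sizes h_i = 1, 1; slopes of the chords Δ_i = (y_(i+1) - y_i)/h_i = -11, 0.
  1·M_0 + 4·M_1 + 1·M_2 = 6(Δ_1 - Δ_0) = 66
Clamped end conditions give two more equations: 2h_0·M_0 + h_0·M_1 = 6(Δ_0 - p'(-1)) = -48 and h_1·M_1 + 2h_1·M_2 = 6(p'(1) - Δ_1) = -12.
Forward elimination and back-substitution give M_0 = -40, M_1 = 32, M_2 = -22.
On [-1, 0], p(x) = 8 - 3·(x + 1) - 20·(x + 1)² + 12·(x + 1)³.
With (x + 1) = 1/4: p(-3/4) = 99/16.

6.1875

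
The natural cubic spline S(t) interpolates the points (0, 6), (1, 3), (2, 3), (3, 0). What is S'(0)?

-4

Let M_i = S''(x_i). Step sizes h_i = 1, 1, 1; slopes of the chords Δ_i = (y_(i+1) - y_i)/h_i = -3, 0, -3.
  1·M_0 + 4·M_1 + 1·M_2 = 6(Δ_1 - Δ_0) = 18
  1·M_1 + 4·M_2 + 1·M_3 = 6(Δ_2 - Δ_1) = -18
Natural end conditions: M_0 = M_3 = 0.
Hence M_0 = 0, M_1 = 6, M_2 = -6, M_3 = 0.
On [0, 1], S'(t) = b_0 + 2c_0·t + 3d_0·t² with b_0 = Δ_0 - h_0(2M_0 + M_1)/6 = -4, c_0 = M_0/2 = 0, d_0 = (M_1 - M_0)/(6h_0) = 1. So S'(0) = -4.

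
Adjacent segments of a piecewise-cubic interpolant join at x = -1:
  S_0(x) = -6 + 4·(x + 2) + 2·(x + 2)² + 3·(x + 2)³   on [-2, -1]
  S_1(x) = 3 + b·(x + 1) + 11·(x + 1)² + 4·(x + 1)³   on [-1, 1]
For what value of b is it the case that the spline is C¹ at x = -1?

S_0'(x) = 4 + 4·(x + 2) + 9·(x + 2)², so S_0'(-1) = 17. On the right, S_1'(-1) = b, so b = 17.

17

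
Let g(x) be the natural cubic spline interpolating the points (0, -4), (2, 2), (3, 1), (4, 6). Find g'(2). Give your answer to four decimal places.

-0.8261

Write M_i for g''(x_i). With h_i = 2, 1, 1 and divided differences Δ_i = 3, -1, 5, the continuity of g' gives the tridiagonal system
  2·M_0 + 6·M_1 + 1·M_2 = 6(Δ_1 - Δ_0) = -24
  1·M_1 + 4·M_2 + 1·M_3 = 6(Δ_2 - Δ_1) = 36
Natural end conditions: M_0 = M_3 = 0.
Solving: M_0 = 0, M_1 = -132/23, M_2 = 240/23, M_3 = 0.
On [2, 3], g'(x) = b_1 + 2c_1·(x - 2) + 3d_1·(x - 2)² with b_1 = Δ_1 - h_1(2M_1 + M_2)/6 = -19/23, c_1 = M_1/2 = -66/23, d_1 = (M_2 - M_1)/(6h_1) = 62/23. So g'(2) = -19/23.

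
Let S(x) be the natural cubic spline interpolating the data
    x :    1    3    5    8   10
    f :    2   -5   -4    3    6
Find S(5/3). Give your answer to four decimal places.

-0.8886

Put M_i = S'' at the i-th knot. Here h = (2, 2, 3, 2) and Δ = (-7/2, 1/2, 7/3, 3/2), so the interior equations h_(i-1)·M_(i-1) + 2(h_(i-1)+h_i)·M_i + h_i·M_(i+1) = 6(Δ_i − Δ_(i-1)) read
  2·M_0 + 8·M_1 + 2·M_2 = 6(Δ_1 - Δ_0) = 24
  2·M_1 + 10·M_2 + 3·M_3 = 6(Δ_2 - Δ_1) = 11
  3·M_2 + 10·M_3 + 2·M_4 = 6(Δ_3 - Δ_2) = -5
Natural end conditions: M_0 = M_4 = 0.
Hence M_0 = 0, M_1 = 967/344, M_2 = 65/86, M_3 = -125/172, M_4 = 0.
On [1, 3], S(x) = 2 - 4579/1032·(x - 1) + 0·(x - 1)² + 967/4128·(x - 1)³.
With (x - 1) = 2/3: S(5/3) = -3095/3483.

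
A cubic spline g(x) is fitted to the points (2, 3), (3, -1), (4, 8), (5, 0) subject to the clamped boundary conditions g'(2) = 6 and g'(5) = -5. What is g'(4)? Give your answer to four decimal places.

Write M_i for g''(x_i). With h_i = 1, 1, 1 and divided differences Δ_i = -4, 9, -8, the continuity of g' gives the tridiagonal system
  1·M_0 + 4·M_1 + 1·M_2 = 6(Δ_1 - Δ_0) = 78
  1·M_1 + 4·M_2 + 1·M_3 = 6(Δ_2 - Δ_1) = -102
Clamped end conditions give two more equations: 2h_0·M_0 + h_0·M_1 = 6(Δ_0 - g'(2)) = -60 and h_2·M_2 + 2h_2·M_3 = 6(g'(5) - Δ_2) = 18.
Solving: M_0 = -776/15, M_1 = 652/15, M_2 = -662/15, M_3 = 466/15.
On [4, 5], g'(x) = b_2 + 2c_2·(x - 4) + 3d_2·(x - 4)² with b_2 = Δ_2 - h_2(2M_2 + M_3)/6 = 23/15, c_2 = M_2/2 = -331/15, d_2 = (M_3 - M_2)/(6h_2) = 188/15. So g'(4) = 23/15.

1.5333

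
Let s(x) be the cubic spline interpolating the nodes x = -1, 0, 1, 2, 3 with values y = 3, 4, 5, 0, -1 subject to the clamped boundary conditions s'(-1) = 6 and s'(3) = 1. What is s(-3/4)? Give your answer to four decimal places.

3.9757

Write M_i for s''(x_i). With h_i = 1, 1, 1, 1 and divided differences Δ_i = 1, 1, -5, -1, the continuity of s' gives the tridiagonal system
  1·M_0 + 4·M_1 + 1·M_2 = 6(Δ_1 - Δ_0) = 0
  1·M_1 + 4·M_2 + 1·M_3 = 6(Δ_2 - Δ_1) = -36
  1·M_2 + 4·M_3 + 1·M_4 = 6(Δ_3 - Δ_2) = 24
Clamped end conditions give two more equations: 2h_0·M_0 + h_0·M_1 = 6(Δ_0 - s'(-1)) = -30 and h_3·M_3 + 2h_3·M_4 = 6(s'(3) - Δ_3) = 12.
Hence M_0 = -533/28, M_1 = 113/14, M_2 = -53/4, M_3 = 125/14, M_4 = 43/28.
On [-1, 0], s(x) = 3 + 6·(x + 1) - 533/56·(x + 1)² + 253/56·(x + 1)³.
With (x + 1) = 1/4: s(-3/4) = 14249/3584.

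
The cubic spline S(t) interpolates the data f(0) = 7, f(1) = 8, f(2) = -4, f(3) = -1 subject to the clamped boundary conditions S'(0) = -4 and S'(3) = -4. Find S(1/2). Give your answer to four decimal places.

7.7750

With M_i denoting the second derivative at x_i, h_i = 1, 1, 1, and Δ_i = (y_(i+1) − y_i)/h_i = 1, -12, 3:
  1·M_0 + 4·M_1 + 1·M_2 = 6(Δ_1 - Δ_0) = -78
  1·M_1 + 4·M_2 + 1·M_3 = 6(Δ_2 - Δ_1) = 90
Clamped end conditions give two more equations: 2h_0·M_0 + h_0·M_1 = 6(Δ_0 - S'(0)) = 30 and h_2·M_2 + 2h_2·M_3 = 6(S'(3) - Δ_2) = -42.
Solving: M_0 = 172/5, M_1 = -194/5, M_2 = 214/5, M_3 = -212/5.
On [0, 1], S(t) = 7 - 4·t + 86/5·t² - 61/5·t³.
With t = 1/2: S(1/2) = 311/40.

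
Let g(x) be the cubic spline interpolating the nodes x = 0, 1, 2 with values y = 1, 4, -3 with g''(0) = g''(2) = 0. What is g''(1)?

-15

Let M_i = g''(x_i). Step sizes h_i = 1, 1; slopes of the chords Δ_i = (y_(i+1) - y_i)/h_i = 3, -7.
  1·M_0 + 4·M_1 + 1·M_2 = 6(Δ_1 - Δ_0) = -60
Natural end conditions: M_0 = M_2 = 0.
Forward elimination and back-substitution give M_0 = 0, M_1 = -15, M_2 = 0.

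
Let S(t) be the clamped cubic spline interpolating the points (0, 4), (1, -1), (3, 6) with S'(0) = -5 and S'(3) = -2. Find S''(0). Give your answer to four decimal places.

Write m_i for S''(x_i). With h_i = 1, 2 and divided differences Δ_i = -5, 7/2, the continuity of S' gives the tridiagonal system
  1·m_0 + 6·m_1 + 2·m_2 = 6(Δ_1 - Δ_0) = 51
Clamped end conditions give two more equations: 2h_0·m_0 + h_0·m_1 = 6(Δ_0 - S'(0)) = 0 and h_1·m_1 + 2h_1·m_2 = 6(S'(3) - Δ_1) = -33.
Hence m_0 = -15/2, m_1 = 15, m_2 = -63/4.

-7.5000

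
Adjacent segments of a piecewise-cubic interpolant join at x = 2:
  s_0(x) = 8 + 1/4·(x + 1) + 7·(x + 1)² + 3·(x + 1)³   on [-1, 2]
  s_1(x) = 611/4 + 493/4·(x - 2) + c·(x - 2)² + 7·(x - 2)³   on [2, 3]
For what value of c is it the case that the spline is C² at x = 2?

s_0''(x) = 14 + 18·(x + 1), so s_0''(2) = 68. On the right, s_1''(2) = 2c, so c = 34.

34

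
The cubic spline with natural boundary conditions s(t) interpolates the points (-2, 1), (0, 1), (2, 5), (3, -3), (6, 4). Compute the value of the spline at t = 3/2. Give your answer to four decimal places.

Write M_i for s''(x_i). With h_i = 2, 2, 1, 3 and divided differences Δ_i = 0, 2, -8, 7/3, the continuity of s' gives the tridiagonal system
  2·M_0 + 8·M_1 + 2·M_2 = 6(Δ_1 - Δ_0) = 12
  2·M_1 + 6·M_2 + 1·M_3 = 6(Δ_2 - Δ_1) = -60
  1·M_2 + 8·M_3 + 3·M_4 = 6(Δ_3 - Δ_2) = 62
Natural end conditions: M_0 = M_4 = 0.
Hence M_0 = 0, M_1 = 206/43, M_2 = -566/43, M_3 = 404/43, M_4 = 0.
On [0, 2], s(t) = 1 + 412/129·t + 103/43·t² - 193/129·t³.
With t = 3/2: s(3/2) = 2109/344.

6.1308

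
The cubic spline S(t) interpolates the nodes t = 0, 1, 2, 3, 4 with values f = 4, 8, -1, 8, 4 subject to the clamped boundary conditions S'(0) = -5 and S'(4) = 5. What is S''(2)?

49

Let M_i = S''(x_i). Step sizes h_i = 1, 1, 1, 1; slopes of the chords Δ_i = (y_(i+1) - y_i)/h_i = 4, -9, 9, -4.
  1·M_0 + 4·M_1 + 1·M_2 = 6(Δ_1 - Δ_0) = -78
  1·M_1 + 4·M_2 + 1·M_3 = 6(Δ_2 - Δ_1) = 108
  1·M_2 + 4·M_3 + 1·M_4 = 6(Δ_3 - Δ_2) = -78
Clamped end conditions give two more equations: 2h_0·M_0 + h_0·M_1 = 6(Δ_0 - S'(0)) = 54 and h_3·M_3 + 2h_3·M_4 = 6(S'(4) - Δ_3) = 54.
Hence M_0 = 49, M_1 = -44, M_2 = 49, M_3 = -44, M_4 = 49.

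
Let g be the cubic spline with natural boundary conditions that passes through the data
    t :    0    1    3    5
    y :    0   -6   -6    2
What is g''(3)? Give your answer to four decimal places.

Let m_i = g''(x_i). Step sizes h_i = 1, 2, 2; slopes of the chords Δ_i = (y_(i+1) - y_i)/h_i = -6, 0, 4.
  1·m_0 + 6·m_1 + 2·m_2 = 6(Δ_1 - Δ_0) = 36
  2·m_1 + 8·m_2 + 2·m_3 = 6(Δ_2 - Δ_1) = 24
Natural end conditions: m_0 = m_3 = 0.
Solving the tridiagonal system: m_0 = 0, m_1 = 60/11, m_2 = 18/11, m_3 = 0.

1.6364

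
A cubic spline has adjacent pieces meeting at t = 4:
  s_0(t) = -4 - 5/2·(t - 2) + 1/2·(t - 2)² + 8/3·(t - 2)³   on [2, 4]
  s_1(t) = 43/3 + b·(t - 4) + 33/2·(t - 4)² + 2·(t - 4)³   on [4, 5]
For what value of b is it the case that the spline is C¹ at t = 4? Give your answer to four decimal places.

31.5000

s_0'(t) = -5/2 + 1·(t - 2) + 8·(t - 2)², so s_0'(4) = 63/2. On the right, s_1'(4) = b, so b = 63/2.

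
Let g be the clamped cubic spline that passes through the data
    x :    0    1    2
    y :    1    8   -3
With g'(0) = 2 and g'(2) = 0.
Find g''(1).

Put σ_i = g'' at the i-th knot. Here h = (1, 1) and Δ = (7, -11), so the interior equations h_(i-1)·σ_(i-1) + 2(h_(i-1)+h_i)·σ_i + h_i·σ_(i+1) = 6(Δ_i − Δ_(i-1)) read
  1·σ_0 + 4·σ_1 + 1·σ_2 = 6(Δ_1 - Δ_0) = -108
Clamped end conditions give two more equations: 2h_0·σ_0 + h_0·σ_1 = 6(Δ_0 - g'(0)) = 30 and h_1·σ_1 + 2h_1·σ_2 = 6(g'(2) - Δ_1) = 66.
Solving: σ_0 = 41, σ_1 = -52, σ_2 = 59.

-52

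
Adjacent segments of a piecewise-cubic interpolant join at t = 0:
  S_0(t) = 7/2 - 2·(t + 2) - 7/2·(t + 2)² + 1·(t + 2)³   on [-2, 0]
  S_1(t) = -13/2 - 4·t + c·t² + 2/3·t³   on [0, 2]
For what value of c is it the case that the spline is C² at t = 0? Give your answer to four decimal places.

2.5000

S_0''(t) = -7 + 6·(t + 2), so S_0''(0) = 5. On the right, S_1''(0) = 2c, so c = 5/2.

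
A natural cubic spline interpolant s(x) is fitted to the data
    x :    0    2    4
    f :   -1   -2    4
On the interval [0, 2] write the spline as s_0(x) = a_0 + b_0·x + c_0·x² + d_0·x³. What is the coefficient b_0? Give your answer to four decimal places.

-1.3750

Put M_i = s'' at the i-th knot. Here h = (2, 2) and Δ = (-1/2, 3), so the interior equations h_(i-1)·M_(i-1) + 2(h_(i-1)+h_i)·M_i + h_i·M_(i+1) = 6(Δ_i − Δ_(i-1)) read
  2·M_0 + 8·M_1 + 2·M_2 = 6(Δ_1 - Δ_0) = 21
Natural end conditions: M_0 = M_2 = 0.
Hence M_0 = 0, M_1 = 21/8, M_2 = 0.
On [0, 2], with s_0(x) = a_0 + b_0·x + c_0·x² + d_0·x³: c_0 = M_0/2 = 0, d_0 = (M_1 - M_0)/(6h_0) = 7/32, b_0 = Δ_0 - h_0(2M_0 + M_1)/6 = -11/8.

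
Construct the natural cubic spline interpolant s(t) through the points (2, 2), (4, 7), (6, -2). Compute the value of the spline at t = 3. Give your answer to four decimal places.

5.8125

Let σ_i = s''(x_i). Step sizes h_i = 2, 2; slopes of the chords Δ_i = (y_(i+1) - y_i)/h_i = 5/2, -9/2.
  2·σ_0 + 8·σ_1 + 2·σ_2 = 6(Δ_1 - Δ_0) = -42
Natural end conditions: σ_0 = σ_2 = 0.
Hence σ_0 = 0, σ_1 = -21/4, σ_2 = 0.
On [2, 4], s(t) = 2 + 17/4·(t - 2) + 0·(t - 2)² - 7/16·(t - 2)³.
With (t - 2) = 1: s(3) = 93/16.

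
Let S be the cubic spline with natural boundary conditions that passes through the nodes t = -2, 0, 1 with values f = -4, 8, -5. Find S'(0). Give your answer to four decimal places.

Write m_i for S''(x_i). With h_i = 2, 1 and divided differences Δ_i = 6, -13, the continuity of S' gives the tridiagonal system
  2·m_0 + 6·m_1 + 1·m_2 = 6(Δ_1 - Δ_0) = -114
Natural end conditions: m_0 = m_2 = 0.
Solving: m_0 = 0, m_1 = -19, m_2 = 0.
On [0, 1], S'(t) = b_1 + 2c_1·t + 3d_1·t² with b_1 = Δ_1 - h_1(2m_1 + m_2)/6 = -20/3, c_1 = m_1/2 = -19/2, d_1 = (m_2 - m_1)/(6h_1) = 19/6. So S'(0) = -20/3.

-6.6667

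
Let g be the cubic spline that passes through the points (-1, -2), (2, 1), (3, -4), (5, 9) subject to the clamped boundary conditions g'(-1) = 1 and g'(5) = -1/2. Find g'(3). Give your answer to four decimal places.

0.1429

Write m_i for g''(x_i). With h_i = 3, 1, 2 and divided differences Δ_i = 1, -5, 13/2, the continuity of g' gives the tridiagonal system
  3·m_0 + 8·m_1 + 1·m_2 = 6(Δ_1 - Δ_0) = -36
  1·m_1 + 6·m_2 + 2·m_3 = 6(Δ_2 - Δ_1) = 69
Clamped end conditions give two more equations: 2h_0·m_0 + h_0·m_1 = 6(Δ_0 - g'(-1)) = 0 and h_2·m_2 + 2h_2·m_3 = 6(g'(5) - Δ_2) = -42.
Solving the tridiagonal system: m_0 = 30/7, m_1 = -60/7, m_2 = 138/7, m_3 = -285/14.
On [3, 5], g'(x) = b_2 + 2c_2·(x - 3) + 3d_2·(x - 3)² with b_2 = Δ_2 - h_2(2m_2 + m_3)/6 = 1/7, c_2 = m_2/2 = 69/7, d_2 = (m_3 - m_2)/(6h_2) = -187/56. So g'(3) = 1/7.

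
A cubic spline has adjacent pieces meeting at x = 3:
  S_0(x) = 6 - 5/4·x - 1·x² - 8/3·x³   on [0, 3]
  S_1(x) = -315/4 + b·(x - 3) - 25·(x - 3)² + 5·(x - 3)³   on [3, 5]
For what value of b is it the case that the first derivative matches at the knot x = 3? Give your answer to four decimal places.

S_0'(x) = -5/4 - 2·x - 8·x², so S_0'(3) = -317/4. On the right, S_1'(3) = b, so b = -317/4.

-79.2500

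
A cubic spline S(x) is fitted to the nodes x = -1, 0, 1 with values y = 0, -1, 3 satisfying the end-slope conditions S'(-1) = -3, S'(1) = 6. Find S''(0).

Put M_i = S'' at the i-th knot. Here h = (1, 1) and Δ = (-1, 4), so the interior equations h_(i-1)·M_(i-1) + 2(h_(i-1)+h_i)·M_i + h_i·M_(i+1) = 6(Δ_i − Δ_(i-1)) read
  1·M_0 + 4·M_1 + 1·M_2 = 6(Δ_1 - Δ_0) = 30
Clamped end conditions give two more equations: 2h_0·M_0 + h_0·M_1 = 6(Δ_0 - S'(-1)) = 12 and h_1·M_1 + 2h_1·M_2 = 6(S'(1) - Δ_1) = 12.
Hence M_0 = 3, M_1 = 6, M_2 = 3.

6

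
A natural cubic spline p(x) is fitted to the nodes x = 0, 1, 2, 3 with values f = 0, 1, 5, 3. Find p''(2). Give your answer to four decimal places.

-10.8000

Put M_i = p'' at the i-th knot. Here h = (1, 1, 1) and Δ = (1, 4, -2), so the interior equations h_(i-1)·M_(i-1) + 2(h_(i-1)+h_i)·M_i + h_i·M_(i+1) = 6(Δ_i − Δ_(i-1)) read
  1·M_0 + 4·M_1 + 1·M_2 = 6(Δ_1 - Δ_0) = 18
  1·M_1 + 4·M_2 + 1·M_3 = 6(Δ_2 - Δ_1) = -36
Natural end conditions: M_0 = M_3 = 0.
Solving: M_0 = 0, M_1 = 36/5, M_2 = -54/5, M_3 = 0.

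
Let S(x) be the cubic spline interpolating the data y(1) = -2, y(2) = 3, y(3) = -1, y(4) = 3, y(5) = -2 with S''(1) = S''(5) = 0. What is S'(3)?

With M_i denoting the second derivative at x_i, h_i = 1, 1, 1, 1, and Δ_i = (y_(i+1) − y_i)/h_i = 5, -4, 4, -5:
  1·M_0 + 4·M_1 + 1·M_2 = 6(Δ_1 - Δ_0) = -54
  1·M_1 + 4·M_2 + 1·M_3 = 6(Δ_2 - Δ_1) = 48
  1·M_2 + 4·M_3 + 1·M_4 = 6(Δ_3 - Δ_2) = -54
Natural end conditions: M_0 = M_4 = 0.
Forward elimination and back-substitution give M_0 = 0, M_1 = -132/7, M_2 = 150/7, M_3 = -132/7, M_4 = 0.
On [3, 4], S'(x) = b_2 + 2c_2·(x - 3) + 3d_2·(x - 3)² with b_2 = Δ_2 - h_2(2M_2 + M_3)/6 = 0, c_2 = M_2/2 = 75/7, d_2 = (M_3 - M_2)/(6h_2) = -47/7. So S'(3) = 0.

0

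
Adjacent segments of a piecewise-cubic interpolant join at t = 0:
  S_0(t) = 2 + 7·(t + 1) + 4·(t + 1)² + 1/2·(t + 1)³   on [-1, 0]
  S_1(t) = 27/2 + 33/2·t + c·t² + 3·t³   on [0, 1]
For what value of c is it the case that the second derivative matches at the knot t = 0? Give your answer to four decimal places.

5.5000

S_0''(t) = 8 + 3·(t + 1), so S_0''(0) = 11. On the right, S_1''(0) = 2c, so c = 11/2.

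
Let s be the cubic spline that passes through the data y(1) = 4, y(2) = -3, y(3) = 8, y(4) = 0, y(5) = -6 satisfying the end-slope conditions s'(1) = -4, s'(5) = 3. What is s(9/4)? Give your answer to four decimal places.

-1.0996

Let σ_i = s''(x_i). Step sizes h_i = 1, 1, 1, 1; slopes of the chords Δ_i = (y_(i+1) - y_i)/h_i = -7, 11, -8, -6.
  1·σ_0 + 4·σ_1 + 1·σ_2 = 6(Δ_1 - Δ_0) = 108
  1·σ_1 + 4·σ_2 + 1·σ_3 = 6(Δ_2 - Δ_1) = -114
  1·σ_2 + 4·σ_3 + 1·σ_4 = 6(Δ_3 - Δ_2) = 12
Clamped end conditions give two more equations: 2h_0·σ_0 + h_0·σ_1 = 6(Δ_0 - s'(1)) = -18 and h_3·σ_3 + 2h_3·σ_4 = 6(s'(5) - Δ_3) = 54.
Hence σ_0 = -887/28, σ_1 = 635/14, σ_2 = -167/4, σ_3 = 107/14, σ_4 = 649/28.
On [2, 3], s(x) = -3 + 159/56·(x - 2) + 635/28·(x - 2)² - 813/56·(x - 2)³.
With (x - 2) = 1/4: s(9/4) = -563/512.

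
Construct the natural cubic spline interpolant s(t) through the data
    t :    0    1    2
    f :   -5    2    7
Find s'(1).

6

Put m_i = s'' at the i-th knot. Here h = (1, 1) and Δ = (7, 5), so the interior equations h_(i-1)·m_(i-1) + 2(h_(i-1)+h_i)·m_i + h_i·m_(i+1) = 6(Δ_i − Δ_(i-1)) read
  1·m_0 + 4·m_1 + 1·m_2 = 6(Δ_1 - Δ_0) = -12
Natural end conditions: m_0 = m_2 = 0.
Solving the tridiagonal system: m_0 = 0, m_1 = -3, m_2 = 0.
On [1, 2], s'(t) = b_1 + 2c_1·(t - 1) + 3d_1·(t - 1)² with b_1 = Δ_1 - h_1(2m_1 + m_2)/6 = 6, c_1 = m_1/2 = -3/2, d_1 = (m_2 - m_1)/(6h_1) = 1/2. So s'(1) = 6.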